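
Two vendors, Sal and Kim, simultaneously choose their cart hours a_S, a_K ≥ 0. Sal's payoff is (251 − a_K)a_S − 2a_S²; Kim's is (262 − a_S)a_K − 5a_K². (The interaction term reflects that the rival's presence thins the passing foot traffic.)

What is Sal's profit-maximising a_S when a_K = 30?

Expanding Sal's payoff: 251a_S − a_Ka_S − 2a_S².
∂π/∂a_S = 251 − a_K − 4a_S = 0, so a_S = 62.75 − 0.25a_K.
At a_K = 30: a_S = 62.75 − 0.25·30 = 55.25.

55.25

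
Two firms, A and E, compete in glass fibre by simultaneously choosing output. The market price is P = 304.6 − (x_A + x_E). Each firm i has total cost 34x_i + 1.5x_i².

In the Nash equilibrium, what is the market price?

Firm A's profit: π = x_A(304.6 − (x_A + x_E)) − 34x_A − 1.5x_A².
∂π/∂x_A = 270.6 − 5x_A − x_E = 0, so x_A = 54.12 − 0.2x_E.
The game is symmetric, so in equilibrium x_E = x_A: the reaction function gives 1.2x_A = 54.12, hence x_A = 45.1.
Equilibrium price: P = 304.6 − 90.2 = 214.4.

214.4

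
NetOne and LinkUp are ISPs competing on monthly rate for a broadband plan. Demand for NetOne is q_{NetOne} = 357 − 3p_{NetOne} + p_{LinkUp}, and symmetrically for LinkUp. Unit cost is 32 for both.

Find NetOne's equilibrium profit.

10301.88

NetOne's profit: π = (p_{NetOne} − 32)(357 − 3p_{NetOne} + p_{LinkUp}).
∂π/∂p_{NetOne} = 453 − 6p_{NetOne} + p_{LinkUp} = 0 ⇒ p_{NetOne} = 75.5 + (1/6)p_{LinkUp}.
By symmetry p_{LinkUp} = p_{NetOne}; substituting into the reaction function, (5/6)p_{NetOne} = 75.5 and p_{NetOne} = 90.6.
q_{NetOne} = 357 − 3·90.6 + 90.6 = 175.8.
Profit = (90.6 − 32)·175.8 = 10301.88.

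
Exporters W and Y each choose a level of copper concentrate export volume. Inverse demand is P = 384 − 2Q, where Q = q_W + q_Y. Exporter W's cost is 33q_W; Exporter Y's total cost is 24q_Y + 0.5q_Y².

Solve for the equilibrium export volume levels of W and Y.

64.6875, 46.125

Exporter W's profit: π = q_W(384 − 2(q_W + q_Y)) − 33q_W.
∂π/∂q_W = 351 − 4q_W − 2q_Y = 0, so q_W = 87.75 − 0.5q_Y.
For Y: ∂π/∂q_Y = 360 − 5q_Y − 2q_W = 0 ⇒ q_Y = 72 − 0.4q_W.
Plugging q_Y into W's best response: q_W = 87.75 − 0.5(72 − 0.4q_W) ⇒ 0.8q_W = 51.75, so q_W = 64.6875.
Then q_Y = 72 − 0.4·64.6875 = 46.125.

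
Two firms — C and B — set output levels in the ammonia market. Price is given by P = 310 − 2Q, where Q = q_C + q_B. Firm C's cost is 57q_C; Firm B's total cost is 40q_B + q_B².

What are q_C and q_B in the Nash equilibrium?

Firm C's profit: π = q_C(310 − 2(q_C + q_B)) − 57q_C.
∂π/∂q_C = 253 − 4q_C − 2q_B = 0, so q_C = 63.25 − 0.5q_B.
For B: ∂π/∂q_B = 270 − 6q_B − 2q_C = 0 ⇒ q_B = 45 − (1/3)q_C.
Plugging q_B into C's best response: q_C = 63.25 − 0.5(45 − (1/3)q_C) ⇒ (5/6)q_C = 40.75, so q_C = 48.9.
Then q_B = 45 − (1/3)·48.9 = 28.7.

48.9, 28.7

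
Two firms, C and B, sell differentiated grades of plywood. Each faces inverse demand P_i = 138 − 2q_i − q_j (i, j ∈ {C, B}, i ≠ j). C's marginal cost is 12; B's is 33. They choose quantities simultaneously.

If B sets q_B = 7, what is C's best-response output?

29.75

Firm C's profit: π = q_C(138 − 2q_C − q_B) − 12q_C.
∂π/∂q_C = 126 − 4q_C − q_B = 0 ⇒ q_C = 31.5 − 0.25q_B.
At q_B = 7: q_C = 31.5 − 0.25·7 = 29.75.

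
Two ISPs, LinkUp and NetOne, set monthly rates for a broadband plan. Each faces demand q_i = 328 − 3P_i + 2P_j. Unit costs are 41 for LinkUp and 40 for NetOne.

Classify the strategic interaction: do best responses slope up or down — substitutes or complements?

strategic complements

LinkUp's profit: π = (P_{LinkUp} − 41)(328 − 3P_{LinkUp} + 2P_{NetOne}).
∂π/∂P_{LinkUp} = 451 − 6P_{LinkUp} + 2P_{NetOne} = 0 ⇒ P_{LinkUp} = 451/6 + (1/3)P_{NetOne}.
The best-response slope dP_{LinkUp}/dP_{NetOne} = 1/3 > 0: the reaction function is upward-sloping, so the choices are strategic complements.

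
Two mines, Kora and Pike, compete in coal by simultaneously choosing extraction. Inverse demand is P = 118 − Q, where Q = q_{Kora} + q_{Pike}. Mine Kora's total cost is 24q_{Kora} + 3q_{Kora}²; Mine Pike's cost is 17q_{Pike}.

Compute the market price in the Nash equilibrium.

64.6

Mine Kora's profit: π = q_{Kora}(118 − (q_{Kora} + q_{Pike})) − 24q_{Kora} − 3q_{Kora}².
∂π/∂q_{Kora} = 94 − 8q_{Kora} − q_{Pike} = 0, so q_{Kora} = 11.75 − 0.125q_{Pike}.
For Pike: ∂π/∂q_{Pike} = 101 − 2q_{Pike} − q_{Kora} = 0 ⇒ q_{Pike} = 50.5 − 0.5q_{Kora}.
Solving the two reaction functions simultaneously: (1 − (−0.125)(−0.5))q_{Kora} = 11.75 − 0.125·50.5, so 0.9375q_{Kora} = 5.4375 and q_{Kora} = 5.8.
Then q_{Pike} = 50.5 − 0.5·5.8 = 47.6.
Equilibrium price: P = 118 − 53.4 = 64.6.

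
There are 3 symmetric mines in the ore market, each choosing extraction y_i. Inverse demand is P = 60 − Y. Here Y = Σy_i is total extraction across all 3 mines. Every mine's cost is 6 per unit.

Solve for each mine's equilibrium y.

A representative mine's profit is π_i = y_i(60 − Y) − 6y_i, with Y = y_i + Σ_{j≠i} y_j.
First-order condition: 54 − 2y_i − Σ_{j≠i} y_j = 0.
In a symmetric equilibrium every mine chooses the same y, so Σ_{j≠i} y_j = 2y. The condition becomes 54 − 4y = 0, giving y = 54/4 = 13.5.

13.5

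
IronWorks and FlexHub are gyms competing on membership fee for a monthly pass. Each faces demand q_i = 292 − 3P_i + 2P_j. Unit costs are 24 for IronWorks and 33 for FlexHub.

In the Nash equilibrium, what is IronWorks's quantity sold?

206.0625

IronWorks's profit: π = (P_{IronWorks} − 24)(292 − 3P_{IronWorks} + 2P_{FlexHub}).
∂π/∂P_{IronWorks} = 364 − 6P_{IronWorks} + 2P_{FlexHub} = 0 ⇒ P_{IronWorks} = 182/3 + (1/3)P_{FlexHub}.
Similarly P_{FlexHub} = 391/6 + (1/3)P_{IronWorks}.
Substituting the second reaction function into the first: P_{IronWorks} = 182/3 + (1/3)(391/6 + (1/3)P_{IronWorks}), which gives (8/9)P_{IronWorks} = 1483/18 ⇒ P_{IronWorks} = 92.6875.
Then P_{FlexHub} = 391/6 + (1/3)·92.6875 = 96.0625.
q_{IronWorks} = 292 − 3·92.6875 + 2·96.0625 = 206.0625.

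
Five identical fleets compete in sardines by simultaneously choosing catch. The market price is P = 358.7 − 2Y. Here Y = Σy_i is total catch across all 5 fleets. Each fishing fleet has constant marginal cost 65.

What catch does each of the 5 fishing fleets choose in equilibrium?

24.475

A representative fishing fleet's profit is π_i = y_i(358.7 − 2Y) − 65y_i, with Y = y_i + Σ_{j≠i} y_j.
First-order condition: 293.7 − 4y_i − 2Σ_{j≠i} y_j = 0.
In a symmetric equilibrium every fishing fleet chooses the same y, so Σ_{j≠i} y_j = 4y. The condition becomes 293.7 − 12y = 0, giving y = 293.7/12 = 24.475.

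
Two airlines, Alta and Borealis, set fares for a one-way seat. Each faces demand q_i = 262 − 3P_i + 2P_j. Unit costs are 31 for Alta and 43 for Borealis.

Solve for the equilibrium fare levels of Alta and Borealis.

91, 95.5

Alta's profit: π = (P_{Alta} − 31)(262 − 3P_{Alta} + 2P_{Borealis}).
∂π/∂P_{Alta} = 355 − 6P_{Alta} + 2P_{Borealis} = 0 ⇒ P_{Alta} = 355/6 + (1/3)P_{Borealis}.
Similarly P_{Borealis} = 391/6 + (1/3)P_{Alta}.
Solving the two reaction functions simultaneously: (1 − (1/3)(1/3))P_{Alta} = 355/6 + (1/3)·(391/6), so (8/9)P_{Alta} = 728/9 and P_{Alta} = 91.
Then P_{Borealis} = 391/6 + (1/3)·91 = 95.5.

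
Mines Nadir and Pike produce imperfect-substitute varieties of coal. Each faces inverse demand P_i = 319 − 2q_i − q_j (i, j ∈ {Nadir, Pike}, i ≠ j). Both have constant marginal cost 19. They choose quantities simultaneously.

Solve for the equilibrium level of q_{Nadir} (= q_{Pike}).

Mine Nadir's profit: π = q_{Nadir}(319 − 2q_{Nadir} − q_{Pike}) − 19q_{Nadir}.
∂π/∂q_{Nadir} = 300 − 4q_{Nadir} − q_{Pike} = 0 ⇒ q_{Nadir} = 75 − 0.25q_{Pike}.
The game is symmetric, so in equilibrium q_{Pike} = q_{Nadir}: the reaction function gives 1.25q_{Nadir} = 75, hence q_{Nadir} = 60.

60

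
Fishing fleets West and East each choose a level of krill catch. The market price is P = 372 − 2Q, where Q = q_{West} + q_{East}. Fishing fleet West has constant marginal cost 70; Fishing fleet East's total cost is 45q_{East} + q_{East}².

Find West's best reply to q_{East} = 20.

Fishing fleet West's profit: π = q_{West}(372 − 2(q_{West} + q_{East})) − 70q_{West}.
∂π/∂q_{West} = 302 − 4q_{West} − 2q_{East} = 0, so q_{West} = 75.5 − 0.5q_{East}.
At q_{East} = 20: q_{West} = 75.5 − 0.5·20 = 65.5.

65.5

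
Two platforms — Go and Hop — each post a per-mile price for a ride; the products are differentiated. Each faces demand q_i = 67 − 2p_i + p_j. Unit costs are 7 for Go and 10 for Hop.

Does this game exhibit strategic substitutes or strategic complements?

strategic complements

Go's profit: π = (p_{Go} − 7)(67 − 2p_{Go} + p_{Hop}).
∂π/∂p_{Go} = 81 − 4p_{Go} + p_{Hop} = 0 ⇒ p_{Go} = 20.25 + 0.25p_{Hop}.
The best-response slope dp_{Go}/dp_{Hop} = 0.25 > 0: the reaction function is upward-sloping, so the choices are strategic complements.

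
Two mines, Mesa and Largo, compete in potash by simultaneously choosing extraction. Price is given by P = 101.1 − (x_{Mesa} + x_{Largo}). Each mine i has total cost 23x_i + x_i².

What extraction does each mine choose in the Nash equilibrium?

Mine Mesa's profit: π = x_{Mesa}(101.1 − (x_{Mesa} + x_{Largo})) − 23x_{Mesa} − x_{Mesa}².
∂π/∂x_{Mesa} = 78.1 − 4x_{Mesa} − x_{Largo} = 0, so x_{Mesa} = 19.525 − 0.25x_{Largo}.
Setting x_{Mesa} = x_{Largo} in the reaction function: x_{Mesa} = 19.525 − 0.25x_{Mesa}, so x_{Mesa} = 19.525 / 1.25 = 15.62.

15.62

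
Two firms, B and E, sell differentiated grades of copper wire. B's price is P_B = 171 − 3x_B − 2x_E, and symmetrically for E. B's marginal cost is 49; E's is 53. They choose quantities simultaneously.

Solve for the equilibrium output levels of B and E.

15.5, 14.5

Firm B's profit: π = x_B(171 − 3x_B − 2x_E) − 49x_B.
∂π/∂x_B = 122 − 6x_B − 2x_E = 0 ⇒ x_B = 61/3 − (1/3)x_E.
Similarly x_E = 59/3 − (1/3)x_B.
Substituting the second reaction function into the first: x_B = 61/3 − (1/3)(59/3 − (1/3)x_B), which gives (8/9)x_B = 124/9 ⇒ x_B = 15.5.
Then x_E = 59/3 − (1/3)·15.5 = 14.5.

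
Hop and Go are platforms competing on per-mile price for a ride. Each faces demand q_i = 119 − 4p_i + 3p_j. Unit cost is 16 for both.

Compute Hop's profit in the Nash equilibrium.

1697.44

Hop's profit: π = (p_{Hop} − 16)(119 − 4p_{Hop} + 3p_{Go}).
∂π/∂p_{Hop} = 183 − 8p_{Hop} + 3p_{Go} = 0 ⇒ p_{Hop} = 22.875 + 0.375p_{Go}.
By symmetry p_{Go} = p_{Hop}; substituting into the reaction function, 0.625p_{Hop} = 22.875 and p_{Hop} = 36.6.
q_{Hop} = 119 − 4·36.6 + 3·36.6 = 82.4.
Profit = (36.6 − 16)·82.4 = 1697.44.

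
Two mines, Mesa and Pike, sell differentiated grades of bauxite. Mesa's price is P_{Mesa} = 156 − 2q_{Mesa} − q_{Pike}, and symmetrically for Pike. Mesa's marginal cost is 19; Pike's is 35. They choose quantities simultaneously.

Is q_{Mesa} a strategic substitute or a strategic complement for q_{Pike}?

Mine Mesa's profit: π = q_{Mesa}(156 − 2q_{Mesa} − q_{Pike}) − 19q_{Mesa}.
∂π/∂q_{Mesa} = 137 − 4q_{Mesa} − q_{Pike} = 0 ⇒ q_{Mesa} = 34.25 − 0.25q_{Pike}.
The best-response slope dq_{Mesa}/dq_{Pike} = −0.25 < 0: the reaction function is downward-sloping, so the choices are strategic substitutes.

strategic substitutes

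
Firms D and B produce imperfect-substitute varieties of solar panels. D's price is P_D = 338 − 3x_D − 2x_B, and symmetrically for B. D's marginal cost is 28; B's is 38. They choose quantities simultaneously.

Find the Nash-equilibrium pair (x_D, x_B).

Firm D's profit: π = x_D(338 − 3x_D − 2x_B) − 28x_D.
∂π/∂x_D = 310 − 6x_D − 2x_B = 0 ⇒ x_D = 155/3 − (1/3)x_B.
Similarly x_B = 50 − (1/3)x_D.
Plugging x_B into D's best response: x_D = 155/3 − (1/3)(50 − (1/3)x_D) ⇒ (8/9)x_D = 35, so x_D = 39.375.
Then x_B = 50 − (1/3)·39.375 = 36.875.

39.375, 36.875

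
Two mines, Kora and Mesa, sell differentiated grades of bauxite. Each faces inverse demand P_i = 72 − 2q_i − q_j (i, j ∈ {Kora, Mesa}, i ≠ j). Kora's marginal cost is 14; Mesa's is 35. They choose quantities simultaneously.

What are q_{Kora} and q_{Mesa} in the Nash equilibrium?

Mine Kora's profit: π = q_{Kora}(72 − 2q_{Kora} − q_{Mesa}) − 14q_{Kora}.
∂π/∂q_{Kora} = 58 − 4q_{Kora} − q_{Mesa} = 0 ⇒ q_{Kora} = 14.5 − 0.25q_{Mesa}.
Similarly q_{Mesa} = 9.25 − 0.25q_{Kora}.
Solving the two reaction functions simultaneously: (1 − (−0.25)(−0.25))q_{Kora} = 14.5 − 0.25·9.25, so 0.9375q_{Kora} = 12.1875 and q_{Kora} = 13.
Then q_{Mesa} = 9.25 − 0.25·13 = 6.

13, 6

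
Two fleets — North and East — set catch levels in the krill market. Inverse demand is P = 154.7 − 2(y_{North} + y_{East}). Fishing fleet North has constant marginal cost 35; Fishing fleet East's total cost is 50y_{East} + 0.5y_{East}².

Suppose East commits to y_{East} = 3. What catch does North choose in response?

Fishing fleet North's profit: π = y_{North}(154.7 − 2(y_{North} + y_{East})) − 35y_{North}.
∂π/∂y_{North} = 119.7 − 4y_{North} − 2y_{East} = 0, so y_{North} = 29.925 − 0.5y_{East}.
At y_{East} = 3: y_{North} = 29.925 − 0.5·3 = 28.425.

28.425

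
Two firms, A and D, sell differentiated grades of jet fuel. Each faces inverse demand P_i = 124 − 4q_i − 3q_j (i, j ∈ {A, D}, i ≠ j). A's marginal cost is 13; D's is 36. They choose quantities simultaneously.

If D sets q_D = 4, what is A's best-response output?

Firm A's profit: π = q_A(124 − 4q_A − 3q_D) − 13q_A.
∂π/∂q_A = 111 − 8q_A − 3q_D = 0 ⇒ q_A = 13.875 − 0.375q_D.
At q_D = 4: q_A = 13.875 − 0.375·4 = 12.375.

12.375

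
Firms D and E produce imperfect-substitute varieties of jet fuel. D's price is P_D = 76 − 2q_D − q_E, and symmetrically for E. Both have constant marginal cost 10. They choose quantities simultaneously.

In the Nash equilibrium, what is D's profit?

Firm D's profit: π = q_D(76 − 2q_D − q_E) − 10q_D.
∂π/∂q_D = 66 − 4q_D − q_E = 0 ⇒ q_D = 16.5 − 0.25q_E.
The game is symmetric, so in equilibrium q_E = q_D: the reaction function gives 1.25q_D = 16.5, hence q_D = 13.2.
P_D = 76 − 2·13.2 − 13.2 = 36.4.
Profit = (36.4 − 10)·13.2 = 348.48.

348.48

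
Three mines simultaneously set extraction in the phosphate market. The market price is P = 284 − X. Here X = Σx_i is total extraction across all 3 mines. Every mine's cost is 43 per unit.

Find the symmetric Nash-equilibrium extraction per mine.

60.25

A representative mine's profit is π_i = x_i(284 − X) − 43x_i, with X = x_i + Σ_{j≠i} x_j.
First-order condition: 241 − 2x_i − Σ_{j≠i} x_j = 0.
In a symmetric equilibrium every mine chooses the same x, so Σ_{j≠i} x_j = 2x. The condition becomes 241 − 4x = 0, giving x = 241/4 = 60.25.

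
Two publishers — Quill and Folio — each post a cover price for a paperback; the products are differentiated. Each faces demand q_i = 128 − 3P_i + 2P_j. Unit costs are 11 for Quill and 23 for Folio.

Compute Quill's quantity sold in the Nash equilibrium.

94.5

Quill's profit: π = (P_{Quill} − 11)(128 − 3P_{Quill} + 2P_{Folio}).
∂π/∂P_{Quill} = 161 − 6P_{Quill} + 2P_{Folio} = 0 ⇒ P_{Quill} = 161/6 + (1/3)P_{Folio}.
Similarly P_{Folio} = 197/6 + (1/3)P_{Quill}.
Substituting the second reaction function into the first: P_{Quill} = 161/6 + (1/3)(197/6 + (1/3)P_{Quill}), which gives (8/9)P_{Quill} = 340/9 ⇒ P_{Quill} = 42.5.
Then P_{Folio} = 197/6 + (1/3)·42.5 = 47.
q_{Quill} = 128 − 3·42.5 + 2·47 = 94.5.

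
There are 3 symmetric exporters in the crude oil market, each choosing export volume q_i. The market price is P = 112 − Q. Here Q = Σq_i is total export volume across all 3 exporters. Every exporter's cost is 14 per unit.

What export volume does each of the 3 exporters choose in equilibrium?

24.5

A representative exporter's profit is π_i = q_i(112 − Q) − 14q_i, with Q = q_i + Σ_{j≠i} q_j.
First-order condition: 98 − 2q_i − Σ_{j≠i} q_j = 0.
In a symmetric equilibrium every exporter chooses the same q, so Σ_{j≠i} q_j = 2q. The condition becomes 98 − 4q = 0, giving q = 98/4 = 24.5.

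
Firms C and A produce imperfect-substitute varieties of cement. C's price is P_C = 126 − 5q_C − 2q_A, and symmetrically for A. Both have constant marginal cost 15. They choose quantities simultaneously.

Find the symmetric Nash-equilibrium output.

9.25

Firm C's profit: π = q_C(126 − 5q_C − 2q_A) − 15q_C.
∂π/∂q_C = 111 − 10q_C − 2q_A = 0 ⇒ q_C = 11.1 − 0.2q_A.
The game is symmetric, so in equilibrium q_A = q_C: the reaction function gives 1.2q_C = 11.1, hence q_C = 9.25.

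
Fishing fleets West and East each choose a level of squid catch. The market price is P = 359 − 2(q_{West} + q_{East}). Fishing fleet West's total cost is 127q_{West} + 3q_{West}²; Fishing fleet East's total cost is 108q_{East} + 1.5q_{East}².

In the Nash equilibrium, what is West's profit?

Fishing fleet West's profit: π = q_{West}(359 − 2(q_{West} + q_{East})) − 127q_{West} − 3q_{West}².
∂π/∂q_{West} = 232 − 10q_{West} − 2q_{East} = 0, so q_{West} = 23.2 − 0.2q_{East}.
For East: ∂π/∂q_{East} = 251 − 7q_{East} − 2q_{West} = 0 ⇒ q_{East} = 251/7 − (2/7)q_{West}.
Plugging q_{East} into West's best response: q_{West} = 23.2 − 0.2(251/7 − (2/7)q_{West}) ⇒ (33/35)q_{West} = 561/35, so q_{West} = 17.
Then q_{East} = 251/7 − (2/7)·17 = 31.
Price P = 359 − 2·48 = 263.
West's profit: (263 − 127)·17 − 3(17)² = 1445.

1445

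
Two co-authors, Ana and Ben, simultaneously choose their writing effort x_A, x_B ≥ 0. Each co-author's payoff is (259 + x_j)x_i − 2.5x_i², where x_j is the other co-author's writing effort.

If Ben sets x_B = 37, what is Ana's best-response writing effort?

59.2

Ana's payoff is (259 + x_B)x_A − 2.5x_A².
∂π/∂x_A = 259 + x_B − 5x_A = 0, so x_A = 51.8 + 0.2x_B.
At x_B = 37: x_A = 51.8 + 0.2·37 = 59.2.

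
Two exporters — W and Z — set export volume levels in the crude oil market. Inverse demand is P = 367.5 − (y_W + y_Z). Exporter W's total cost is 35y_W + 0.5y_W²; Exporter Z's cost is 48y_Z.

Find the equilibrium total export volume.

194.3

Exporter W's profit: π = y_W(367.5 − (y_W + y_Z)) − 35y_W − 0.5y_W².
∂π/∂y_W = 332.5 − 3y_W − y_Z = 0, so y_W = 665/6 − (1/3)y_Z.
For Z: ∂π/∂y_Z = 319.5 − 2y_Z − y_W = 0 ⇒ y_Z = 159.75 − 0.5y_W.
Substituting the second reaction function into the first: y_W = 665/6 − (1/3)(159.75 − 0.5y_W), which gives (5/6)y_W = 691/12 ⇒ y_W = 69.1.
Then y_Z = 159.75 − 0.5·69.1 = 125.2.
Total export volume: 69.1 + 125.2 = 194.3.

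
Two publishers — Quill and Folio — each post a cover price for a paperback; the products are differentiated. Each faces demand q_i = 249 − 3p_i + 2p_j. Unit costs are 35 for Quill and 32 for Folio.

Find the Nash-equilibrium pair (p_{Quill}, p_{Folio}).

Quill's profit: π = (p_{Quill} − 35)(249 − 3p_{Quill} + 2p_{Folio}).
∂π/∂p_{Quill} = 354 − 6p_{Quill} + 2p_{Folio} = 0 ⇒ p_{Quill} = 59 + (1/3)p_{Folio}.
Similarly p_{Folio} = 57.5 + (1/3)p_{Quill}.
Substituting the second reaction function into the first: p_{Quill} = 59 + (1/3)(57.5 + (1/3)p_{Quill}), which gives (8/9)p_{Quill} = 469/6 ⇒ p_{Quill} = 87.9375.
Then p_{Folio} = 57.5 + (1/3)·87.9375 = 86.8125.

87.9375, 86.8125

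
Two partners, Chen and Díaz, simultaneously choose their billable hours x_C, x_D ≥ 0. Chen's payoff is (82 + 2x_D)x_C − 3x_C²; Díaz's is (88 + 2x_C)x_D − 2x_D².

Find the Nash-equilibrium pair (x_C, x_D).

Expanding Chen's payoff: 82x_C + 2x_Dx_C − 3x_C².
∂π/∂x_C = 82 + 2x_D − 6x_C = 0, so x_C = 41/3 + (1/3)x_D.
Likewise for Díaz: x_D = 22 + 0.5x_C.
Substituting the second reaction function into the first: x_C = 41/3 + (1/3)(22 + 0.5x_C), which gives (5/6)x_C = 21 ⇒ x_C = 25.2.
Then x_D = 22 + 0.5·25.2 = 34.6.

25.2, 34.6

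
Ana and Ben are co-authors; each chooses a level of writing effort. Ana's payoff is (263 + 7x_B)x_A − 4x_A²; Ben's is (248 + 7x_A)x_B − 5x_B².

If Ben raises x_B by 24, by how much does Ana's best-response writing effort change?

21

Expanding Ana's payoff: 263x_A + 7x_Bx_A − 4x_A².
∂π/∂x_A = 263 + 7x_B − 8x_A = 0, so x_A = 32.875 + 0.875x_B.
The reaction-function slope is 0.875, so a 24-unit rise in x_B moves x_A by 0.875 × 24 = 21. Ana's best response rises — the actions are strategic complements.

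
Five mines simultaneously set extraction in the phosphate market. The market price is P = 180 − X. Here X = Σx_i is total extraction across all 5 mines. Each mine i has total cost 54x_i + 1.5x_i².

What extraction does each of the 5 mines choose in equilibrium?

A representative mine's profit is π_i = x_i(180 − X) − 54x_i − 1.5x_i², with X = x_i + Σ_{j≠i} x_j.
First-order condition: 126 − 5x_i − Σ_{j≠i} x_j = 0.
Imposing symmetry (x_j = x for all j) turns Σ_{j≠i} x_j into 4x, so 126 = 9x and x = 14.

14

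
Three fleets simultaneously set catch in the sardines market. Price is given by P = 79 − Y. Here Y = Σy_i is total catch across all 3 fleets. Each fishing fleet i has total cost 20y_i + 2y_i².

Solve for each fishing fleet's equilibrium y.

A representative fishing fleet's profit is π_i = y_i(79 − Y) − 20y_i − 2y_i², with Y = y_i + Σ_{j≠i} y_j.
First-order condition: 59 − 6y_i − Σ_{j≠i} y_j = 0.
With identical fishing fleets, set every y_j = y: then 59 − 6y − 2y = 0, i.e. y = 59/8 = 7.375.

7.375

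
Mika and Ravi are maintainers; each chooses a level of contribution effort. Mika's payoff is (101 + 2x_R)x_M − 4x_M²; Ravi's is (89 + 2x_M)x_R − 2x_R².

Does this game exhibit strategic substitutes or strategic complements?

strategic complements

Expanding Mika's payoff: 101x_M + 2x_Rx_M − 4x_M².
∂π/∂x_M = 101 + 2x_R − 8x_M = 0, so x_M = 12.625 + 0.25x_R.
The best-response slope dx_M/dx_R = 0.25 > 0: the reaction function is upward-sloping, so the choices are strategic complements.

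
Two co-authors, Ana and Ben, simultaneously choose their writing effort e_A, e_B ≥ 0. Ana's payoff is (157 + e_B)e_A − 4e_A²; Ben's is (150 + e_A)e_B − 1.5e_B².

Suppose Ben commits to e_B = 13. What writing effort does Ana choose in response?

Expanding Ana's payoff: 157e_A + e_Be_A − 4e_A².
∂π/∂e_A = 157 + e_B − 8e_A = 0, so e_A = 19.625 + 0.125e_B.
At e_B = 13: e_A = 19.625 + 0.125·13 = 21.25.

21.25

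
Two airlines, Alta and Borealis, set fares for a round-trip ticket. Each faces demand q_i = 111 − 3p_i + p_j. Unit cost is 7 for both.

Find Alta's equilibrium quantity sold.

58.2

Alta's profit: π = (p_{Alta} − 7)(111 − 3p_{Alta} + p_{Borealis}).
∂π/∂p_{Alta} = 132 − 6p_{Alta} + p_{Borealis} = 0 ⇒ p_{Alta} = 22 + (1/6)p_{Borealis}.
Setting p_{Alta} = p_{Borealis} in the reaction function: p_{Alta} = 22 + (1/6)p_{Alta}, so p_{Alta} = 22 / (5/6) = 26.4.
q_{Alta} = 111 − 3·26.4 + 26.4 = 58.2.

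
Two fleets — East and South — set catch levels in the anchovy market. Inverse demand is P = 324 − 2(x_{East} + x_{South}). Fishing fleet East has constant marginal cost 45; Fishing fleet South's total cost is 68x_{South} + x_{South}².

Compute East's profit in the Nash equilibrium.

6751.22

Fishing fleet East's profit: π = x_{East}(324 − 2(x_{East} + x_{South})) − 45x_{East}.
∂π/∂x_{East} = 279 − 4x_{East} − 2x_{South} = 0, so x_{East} = 69.75 − 0.5x_{South}.
For South: ∂π/∂x_{South} = 256 − 6x_{South} − 2x_{East} = 0 ⇒ x_{South} = 128/3 − (1/3)x_{East}.
Solving the two reaction functions simultaneously: (1 − (−0.5)(−1/3))x_{East} = 69.75 − 0.5·(128/3), so (5/6)x_{East} = 581/12 and x_{East} = 58.1.
Then x_{South} = 128/3 − (1/3)·58.1 = 23.3.
Price P = 324 − 2·81.4 = 161.2.
East's profit: (161.2 − 45)·58.1 = 6751.22.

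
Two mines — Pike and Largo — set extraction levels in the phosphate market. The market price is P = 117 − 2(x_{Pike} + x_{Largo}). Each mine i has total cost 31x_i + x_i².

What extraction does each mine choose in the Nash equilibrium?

Mine Pike's profit: π = x_{Pike}(117 − 2(x_{Pike} + x_{Largo})) − 31x_{Pike} − x_{Pike}².
∂π/∂x_{Pike} = 86 − 6x_{Pike} − 2x_{Largo} = 0, so x_{Pike} = 43/3 − (1/3)x_{Largo}.
By symmetry x_{Largo} = x_{Pike}; substituting into the reaction function, (4/3)x_{Pike} = 43/3 and x_{Pike} = 10.75.

10.75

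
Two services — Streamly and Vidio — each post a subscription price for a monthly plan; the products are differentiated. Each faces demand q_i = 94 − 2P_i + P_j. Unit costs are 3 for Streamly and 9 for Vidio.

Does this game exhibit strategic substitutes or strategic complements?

strategic complements

Streamly's profit: π = (P_{Streamly} − 3)(94 − 2P_{Streamly} + P_{Vidio}).
∂π/∂P_{Streamly} = 100 − 4P_{Streamly} + P_{Vidio} = 0 ⇒ P_{Streamly} = 25 + 0.25P_{Vidio}.
The best-response slope dP_{Streamly}/dP_{Vidio} = 0.25 > 0: the reaction function is upward-sloping, so the choices are strategic complements.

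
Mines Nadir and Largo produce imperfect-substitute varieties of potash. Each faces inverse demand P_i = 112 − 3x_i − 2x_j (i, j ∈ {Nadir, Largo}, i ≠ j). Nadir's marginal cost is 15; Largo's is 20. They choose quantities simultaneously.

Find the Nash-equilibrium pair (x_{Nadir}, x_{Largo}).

12.4375, 11.1875

Mine Nadir's profit: π = x_{Nadir}(112 − 3x_{Nadir} − 2x_{Largo}) − 15x_{Nadir}.
∂π/∂x_{Nadir} = 97 − 6x_{Nadir} − 2x_{Largo} = 0 ⇒ x_{Nadir} = 97/6 − (1/3)x_{Largo}.
Similarly x_{Largo} = 46/3 − (1/3)x_{Nadir}.
Plugging x_{Largo} into Nadir's best response: x_{Nadir} = 97/6 − (1/3)(46/3 − (1/3)x_{Nadir}) ⇒ (8/9)x_{Nadir} = 199/18, so x_{Nadir} = 12.4375.
Then x_{Largo} = 46/3 − (1/3)·12.4375 = 11.1875.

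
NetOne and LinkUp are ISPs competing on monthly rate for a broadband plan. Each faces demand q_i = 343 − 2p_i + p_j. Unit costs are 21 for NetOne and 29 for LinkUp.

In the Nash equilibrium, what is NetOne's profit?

NetOne's profit: π = (p_{NetOne} − 21)(343 − 2p_{NetOne} + p_{LinkUp}).
∂π/∂p_{NetOne} = 385 − 4p_{NetOne} + p_{LinkUp} = 0 ⇒ p_{NetOne} = 96.25 + 0.25p_{LinkUp}.
Similarly p_{LinkUp} = 100.25 + 0.25p_{NetOne}.
Plugging p_{LinkUp} into NetOne's best response: p_{NetOne} = 96.25 + 0.25(100.25 + 0.25p_{NetOne}) ⇒ 0.9375p_{NetOne} = 121.3125, so p_{NetOne} = 129.4.
Then p_{LinkUp} = 100.25 + 0.25·129.4 = 132.6.
q_{NetOne} = 343 − 2·129.4 + 132.6 = 216.8.
Profit = (129.4 − 21)·216.8 = 23501.12.

23501.12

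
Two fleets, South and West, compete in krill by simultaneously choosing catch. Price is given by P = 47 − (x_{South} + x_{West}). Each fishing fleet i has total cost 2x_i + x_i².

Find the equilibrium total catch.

Fishing fleet South's profit: π = x_{South}(47 − (x_{South} + x_{West})) − 2x_{South} − x_{South}².
∂π/∂x_{South} = 45 − 4x_{South} − x_{West} = 0, so x_{South} = 11.25 − 0.25x_{West}.
By symmetry x_{West} = x_{South}; substituting into the reaction function, 1.25x_{South} = 11.25 and x_{South} = 9.
Total catch: 9 + 9 = 18.

18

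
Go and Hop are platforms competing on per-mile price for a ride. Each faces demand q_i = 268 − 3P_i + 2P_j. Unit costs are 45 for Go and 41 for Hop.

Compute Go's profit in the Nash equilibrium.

Go's profit: π = (P_{Go} − 45)(268 − 3P_{Go} + 2P_{Hop}).
∂π/∂P_{Go} = 403 − 6P_{Go} + 2P_{Hop} = 0 ⇒ P_{Go} = 403/6 + (1/3)P_{Hop}.
Similarly P_{Hop} = 391/6 + (1/3)P_{Go}.
Plugging P_{Hop} into Go's best response: P_{Go} = 403/6 + (1/3)(391/6 + (1/3)P_{Go}) ⇒ (8/9)P_{Go} = 800/9, so P_{Go} = 100.
Then P_{Hop} = 391/6 + (1/3)·100 = 98.5.
q_{Go} = 268 − 3·100 + 2·98.5 = 165.
Profit = (100 − 45)·165 = 9075.

9075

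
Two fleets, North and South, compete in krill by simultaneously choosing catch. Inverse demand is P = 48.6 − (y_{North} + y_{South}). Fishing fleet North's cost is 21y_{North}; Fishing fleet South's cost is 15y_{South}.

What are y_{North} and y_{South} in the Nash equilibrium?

Fishing fleet North's profit: π = y_{North}(48.6 − (y_{North} + y_{South})) − 21y_{North}.
∂π/∂y_{North} = 27.6 − 2y_{North} − y_{South} = 0, so y_{North} = 13.8 − 0.5y_{South}.
By the same steps for South: y_{South} = 16.8 − 0.5y_{North}.
Substituting the second reaction function into the first: y_{North} = 13.8 − 0.5(16.8 − 0.5y_{North}), which gives 0.75y_{North} = 5.4 ⇒ y_{North} = 7.2.
Then y_{South} = 16.8 − 0.5·7.2 = 13.2.

7.2, 13.2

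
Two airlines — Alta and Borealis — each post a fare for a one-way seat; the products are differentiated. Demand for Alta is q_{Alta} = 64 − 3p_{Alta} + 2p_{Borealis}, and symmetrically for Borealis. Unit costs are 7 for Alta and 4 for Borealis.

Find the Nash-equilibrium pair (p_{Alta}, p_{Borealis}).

Alta's profit: π = (p_{Alta} − 7)(64 − 3p_{Alta} + 2p_{Borealis}).
∂π/∂p_{Alta} = 85 − 6p_{Alta} + 2p_{Borealis} = 0 ⇒ p_{Alta} = 85/6 + (1/3)p_{Borealis}.
Similarly p_{Borealis} = 38/3 + (1/3)p_{Alta}.
Substituting the second reaction function into the first: p_{Alta} = 85/6 + (1/3)(38/3 + (1/3)p_{Alta}), which gives (8/9)p_{Alta} = 331/18 ⇒ p_{Alta} = 20.6875.
Then p_{Borealis} = 38/3 + (1/3)·20.6875 = 19.5625.

20.6875, 19.5625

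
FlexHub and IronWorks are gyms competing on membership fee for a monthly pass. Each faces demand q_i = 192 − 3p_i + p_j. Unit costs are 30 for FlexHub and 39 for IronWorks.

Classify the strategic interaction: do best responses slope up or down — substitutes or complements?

strategic complements

FlexHub's profit: π = (p_{FlexHub} − 30)(192 − 3p_{FlexHub} + p_{IronWorks}).
∂π/∂p_{FlexHub} = 282 − 6p_{FlexHub} + p_{IronWorks} = 0 ⇒ p_{FlexHub} = 47 + (1/6)p_{IronWorks}.
The best-response slope dp_{FlexHub}/dp_{IronWorks} = 1/6 > 0: the reaction function is upward-sloping, so the choices are strategic complements.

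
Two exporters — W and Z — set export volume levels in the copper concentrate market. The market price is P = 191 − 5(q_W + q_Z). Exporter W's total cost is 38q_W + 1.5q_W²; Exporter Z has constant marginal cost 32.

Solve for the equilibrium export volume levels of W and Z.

Exporter W's profit: π = q_W(191 − 5(q_W + q_Z)) − 38q_W − 1.5q_W².
∂π/∂q_W = 153 − 13q_W − 5q_Z = 0, so q_W = 153/13 − (5/13)q_Z.
For Z: ∂π/∂q_Z = 159 − 10q_Z − 5q_W = 0 ⇒ q_Z = 15.9 − 0.5q_W.
Solving the two reaction functions simultaneously: (1 − (−5/13)(−0.5))q_W = 153/13 − (5/13)·15.9, so (21/26)q_W = 147/26 and q_W = 7.
Then q_Z = 15.9 − 0.5·7 = 12.4.

7, 12.4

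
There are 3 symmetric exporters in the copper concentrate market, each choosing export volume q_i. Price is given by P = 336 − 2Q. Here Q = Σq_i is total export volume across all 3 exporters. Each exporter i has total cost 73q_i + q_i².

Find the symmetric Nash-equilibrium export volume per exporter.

A representative exporter's profit is π_i = q_i(336 − 2Q) − 73q_i − q_i², with Q = q_i + Σ_{j≠i} q_j.
First-order condition: 263 − 6q_i − 2Σ_{j≠i} q_j = 0.
With identical exporters, set every q_j = q: then 263 − 6q − 4q = 0, i.e. q = 263/10 = 26.3.

26.3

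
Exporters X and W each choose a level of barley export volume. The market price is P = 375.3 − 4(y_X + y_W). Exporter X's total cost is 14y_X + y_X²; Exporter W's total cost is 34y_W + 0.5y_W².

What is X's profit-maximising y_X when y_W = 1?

35.73

Exporter X's profit: π = y_X(375.3 − 4(y_X + y_W)) − 14y_X − y_X².
∂π/∂y_X = 361.3 − 10y_X − 4y_W = 0, so y_X = 36.13 − 0.4y_W.
At y_W = 1: y_X = 36.13 − 0.4·1 = 35.73.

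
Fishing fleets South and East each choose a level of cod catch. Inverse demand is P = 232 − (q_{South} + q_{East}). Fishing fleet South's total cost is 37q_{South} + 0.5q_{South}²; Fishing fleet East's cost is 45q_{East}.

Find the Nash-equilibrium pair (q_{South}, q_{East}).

Fishing fleet South's profit: π = q_{South}(232 − (q_{South} + q_{East})) − 37q_{South} − 0.5q_{South}².
∂π/∂q_{South} = 195 − 3q_{South} − q_{East} = 0, so q_{South} = 65 − (1/3)q_{East}.
For East: ∂π/∂q_{East} = 187 − 2q_{East} − q_{South} = 0 ⇒ q_{East} = 93.5 − 0.5q_{South}.
Substituting the second reaction function into the first: q_{South} = 65 − (1/3)(93.5 − 0.5q_{South}), which gives (5/6)q_{South} = 203/6 ⇒ q_{South} = 40.6.
Then q_{East} = 93.5 − 0.5·40.6 = 73.2.

40.6, 73.2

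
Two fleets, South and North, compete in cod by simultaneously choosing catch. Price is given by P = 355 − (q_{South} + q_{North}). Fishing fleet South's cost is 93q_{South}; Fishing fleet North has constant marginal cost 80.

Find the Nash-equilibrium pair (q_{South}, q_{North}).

83, 96

Fishing fleet South's profit: π = q_{South}(355 − (q_{South} + q_{North})) − 93q_{South}.
∂π/∂q_{South} = 262 − 2q_{South} − q_{North} = 0, so q_{South} = 131 − 0.5q_{North}.
By the same steps for North: q_{North} = 137.5 − 0.5q_{South}.
Solving the two reaction functions simultaneously: (1 − (−0.5)(−0.5))q_{South} = 131 − 0.5·137.5, so 0.75q_{South} = 62.25 and q_{South} = 83.
Then q_{North} = 137.5 − 0.5·83 = 96.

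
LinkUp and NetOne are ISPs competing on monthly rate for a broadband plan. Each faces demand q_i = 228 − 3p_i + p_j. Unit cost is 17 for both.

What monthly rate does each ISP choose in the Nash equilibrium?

55.8

LinkUp's profit: π = (p_{LinkUp} − 17)(228 − 3p_{LinkUp} + p_{NetOne}).
∂π/∂p_{LinkUp} = 279 − 6p_{LinkUp} + p_{NetOne} = 0 ⇒ p_{LinkUp} = 46.5 + (1/6)p_{NetOne}.
The game is symmetric, so in equilibrium p_{NetOne} = p_{LinkUp}: the reaction function gives (5/6)p_{LinkUp} = 46.5, hence p_{LinkUp} = 55.8.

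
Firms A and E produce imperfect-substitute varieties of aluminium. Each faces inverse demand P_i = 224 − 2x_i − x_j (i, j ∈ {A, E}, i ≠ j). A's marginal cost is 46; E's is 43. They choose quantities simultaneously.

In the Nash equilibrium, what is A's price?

Firm A's profit: π = x_A(224 − 2x_A − x_E) − 46x_A.
∂π/∂x_A = 178 − 4x_A − x_E = 0 ⇒ x_A = 44.5 − 0.25x_E.
Similarly x_E = 45.25 − 0.25x_A.
Solving the two reaction functions simultaneously: (1 − (−0.25)(−0.25))x_A = 44.5 − 0.25·45.25, so 0.9375x_A = 33.1875 and x_A = 35.4.
Then x_E = 45.25 − 0.25·35.4 = 36.4.
P_A = 224 − 2·35.4 − 36.4 = 116.8.

116.8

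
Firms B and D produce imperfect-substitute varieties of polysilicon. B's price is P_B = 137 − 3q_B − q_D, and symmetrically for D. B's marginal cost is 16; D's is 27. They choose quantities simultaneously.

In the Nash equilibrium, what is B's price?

68.8

Firm B's profit: π = q_B(137 − 3q_B − q_D) − 16q_B.
∂π/∂q_B = 121 − 6q_B − q_D = 0 ⇒ q_B = 121/6 − (1/6)q_D.
Similarly q_D = 55/3 − (1/6)q_B.
Substituting the second reaction function into the first: q_B = 121/6 − (1/6)(55/3 − (1/6)q_B), which gives (35/36)q_B = 154/9 ⇒ q_B = 17.6.
Then q_D = 55/3 − (1/6)·17.6 = 15.4.
P_B = 137 − 3·17.6 − 15.4 = 68.8.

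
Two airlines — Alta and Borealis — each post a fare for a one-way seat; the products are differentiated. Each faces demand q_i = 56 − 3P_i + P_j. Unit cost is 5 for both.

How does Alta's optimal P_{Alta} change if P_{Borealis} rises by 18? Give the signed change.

3

Alta's profit: π = (P_{Alta} − 5)(56 − 3P_{Alta} + P_{Borealis}).
∂π/∂P_{Alta} = 71 − 6P_{Alta} + P_{Borealis} = 0 ⇒ P_{Alta} = 71/6 + (1/6)P_{Borealis}.
The reaction-function slope is 1/6, so an 18-unit rise in P_{Borealis} moves P_{Alta} by 1/6 × 18 = 3. Alta's best response rises — the actions are strategic complements.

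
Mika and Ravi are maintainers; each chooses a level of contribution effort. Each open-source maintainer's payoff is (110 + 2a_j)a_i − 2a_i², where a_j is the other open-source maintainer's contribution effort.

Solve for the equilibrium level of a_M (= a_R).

Mika's payoff is (110 + 2a_R)a_M − 2a_M².
∂π/∂a_M = 110 + 2a_R − 4a_M = 0, so a_M = 27.5 + 0.5a_R.
The game is symmetric, so in equilibrium a_R = a_M: the reaction function gives 0.5a_M = 27.5, hence a_M = 55.

55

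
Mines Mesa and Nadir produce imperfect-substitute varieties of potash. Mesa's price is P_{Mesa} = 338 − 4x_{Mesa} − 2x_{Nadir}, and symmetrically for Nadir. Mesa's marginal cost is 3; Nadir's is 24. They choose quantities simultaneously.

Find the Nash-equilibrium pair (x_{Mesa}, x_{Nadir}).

Mine Mesa's profit: π = x_{Mesa}(338 − 4x_{Mesa} − 2x_{Nadir}) − 3x_{Mesa}.
∂π/∂x_{Mesa} = 335 − 8x_{Mesa} − 2x_{Nadir} = 0 ⇒ x_{Mesa} = 41.875 − 0.25x_{Nadir}.
Similarly x_{Nadir} = 39.25 − 0.25x_{Mesa}.
Substituting the second reaction function into the first: x_{Mesa} = 41.875 − 0.25(39.25 − 0.25x_{Mesa}), which gives 0.9375x_{Mesa} = 32.0625 ⇒ x_{Mesa} = 34.2.
Then x_{Nadir} = 39.25 − 0.25·34.2 = 30.7.

34.2, 30.7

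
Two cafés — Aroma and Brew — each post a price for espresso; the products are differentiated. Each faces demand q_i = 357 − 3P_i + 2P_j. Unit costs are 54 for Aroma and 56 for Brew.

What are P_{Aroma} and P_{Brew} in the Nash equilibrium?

130.125, 130.875

Aroma's profit: π = (P_{Aroma} − 54)(357 − 3P_{Aroma} + 2P_{Brew}).
∂π/∂P_{Aroma} = 519 − 6P_{Aroma} + 2P_{Brew} = 0 ⇒ P_{Aroma} = 86.5 + (1/3)P_{Brew}.
Similarly P_{Brew} = 87.5 + (1/3)P_{Aroma}.
Plugging P_{Brew} into Aroma's best response: P_{Aroma} = 86.5 + (1/3)(87.5 + (1/3)P_{Aroma}) ⇒ (8/9)P_{Aroma} = 347/3, so P_{Aroma} = 130.125.
Then P_{Brew} = 87.5 + (1/3)·130.125 = 130.875.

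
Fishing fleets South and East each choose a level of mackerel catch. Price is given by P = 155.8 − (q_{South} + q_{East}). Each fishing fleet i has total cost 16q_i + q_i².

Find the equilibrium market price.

99.88

Fishing fleet South's profit: π = q_{South}(155.8 − (q_{South} + q_{East})) − 16q_{South} − q_{South}².
∂π/∂q_{South} = 139.8 − 4q_{South} − q_{East} = 0, so q_{South} = 34.95 − 0.25q_{East}.
By symmetry q_{East} = q_{South}; substituting into the reaction function, 1.25q_{South} = 34.95 and q_{South} = 27.96.
Equilibrium price: P = 155.8 − 55.92 = 99.88.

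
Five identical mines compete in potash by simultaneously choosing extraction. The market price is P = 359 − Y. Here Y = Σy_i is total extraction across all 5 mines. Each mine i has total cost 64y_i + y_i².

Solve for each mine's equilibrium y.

A representative mine's profit is π_i = y_i(359 − Y) − 64y_i − y_i², with Y = y_i + Σ_{j≠i} y_j.
First-order condition: 295 − 4y_i − Σ_{j≠i} y_j = 0.
Imposing symmetry (y_j = y for all j) turns Σ_{j≠i} y_j into 4y, so 295 = 8y and y = 36.875.

36.875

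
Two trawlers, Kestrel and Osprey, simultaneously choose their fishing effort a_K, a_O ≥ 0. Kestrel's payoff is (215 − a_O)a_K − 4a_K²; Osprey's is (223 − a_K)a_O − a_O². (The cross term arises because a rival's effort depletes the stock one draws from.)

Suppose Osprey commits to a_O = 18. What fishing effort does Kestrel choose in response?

Expanding Kestrel's payoff: 215a_K − a_Oa_K − 4a_K².
∂π/∂a_K = 215 − a_O − 8a_K = 0, so a_K = 26.875 − 0.125a_O.
At a_O = 18: a_K = 26.875 − 0.125·18 = 24.625.

24.625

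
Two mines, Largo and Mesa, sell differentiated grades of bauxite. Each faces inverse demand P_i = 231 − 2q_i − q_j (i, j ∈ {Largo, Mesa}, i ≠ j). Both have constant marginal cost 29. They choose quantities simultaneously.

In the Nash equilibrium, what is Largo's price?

109.8

Mine Largo's profit: π = q_{Largo}(231 − 2q_{Largo} − q_{Mesa}) − 29q_{Largo}.
∂π/∂q_{Largo} = 202 − 4q_{Largo} − q_{Mesa} = 0 ⇒ q_{Largo} = 50.5 − 0.25q_{Mesa}.
The game is symmetric, so in equilibrium q_{Mesa} = q_{Largo}: the reaction function gives 1.25q_{Largo} = 50.5, hence q_{Largo} = 40.4.
P_{Largo} = 231 − 2·40.4 − 40.4 = 109.8.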